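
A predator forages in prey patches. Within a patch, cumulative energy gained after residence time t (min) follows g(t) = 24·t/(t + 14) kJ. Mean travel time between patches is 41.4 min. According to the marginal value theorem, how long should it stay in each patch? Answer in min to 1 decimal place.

Optimal t* satisfies g'(t*) = g(t*)/(T + t*).
g'(t) = 24·14/(t + 14)². Setting 24·14/(t+14)² = 24t/[(t+14)(41.4+t)] gives 14(41.4+t) = t(t+14), so t² = 14×41.4 = 579.6.
t* = √579.6 = 24.07 min.

24.1 min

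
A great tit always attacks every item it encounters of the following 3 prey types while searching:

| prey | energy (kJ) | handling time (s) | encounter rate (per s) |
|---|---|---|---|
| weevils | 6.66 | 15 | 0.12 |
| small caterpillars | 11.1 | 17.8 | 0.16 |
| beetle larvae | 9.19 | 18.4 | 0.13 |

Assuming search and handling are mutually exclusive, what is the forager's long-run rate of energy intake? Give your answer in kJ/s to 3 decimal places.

R = Σλ_iE_i / (1 + Σλ_ih_i)
Numerator: 0.12×6.66 + 0.16×11.1 + 0.13×9.19 = 3.77
Denominator: 1 + 0.12×15 + 0.16×17.8 + 0.13×18.4 = 8.04
R = 3.77/8.04 = 0.4689 kJ/s

0.469 kJ/s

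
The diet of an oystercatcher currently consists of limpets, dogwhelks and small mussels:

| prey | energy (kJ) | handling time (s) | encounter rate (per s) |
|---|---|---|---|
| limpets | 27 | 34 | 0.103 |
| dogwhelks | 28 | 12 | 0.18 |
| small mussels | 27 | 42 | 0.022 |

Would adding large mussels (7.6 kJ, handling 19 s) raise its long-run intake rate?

No

Current rate: (0.103×27 + 0.18×28 + 0.022×27)/(1 + 0.103×34 + 0.18×12 + 0.022×42) = 1.109 kJ/s.
large mussels: E/h = 7.6/19 = 0.4 kJ/s.
0.4 < 1.109, so adding large mussels would lower the average — exclude it.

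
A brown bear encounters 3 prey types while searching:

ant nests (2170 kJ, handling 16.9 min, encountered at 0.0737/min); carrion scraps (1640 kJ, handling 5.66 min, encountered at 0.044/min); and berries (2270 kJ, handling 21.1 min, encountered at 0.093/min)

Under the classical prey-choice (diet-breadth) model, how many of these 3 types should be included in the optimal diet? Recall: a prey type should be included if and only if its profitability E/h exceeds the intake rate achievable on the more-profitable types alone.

3

Profitabilities (E/h, kJ/min): carrion scraps 290, ant nests 128, berries 108. Add prey in this order while the next type's profitability exceeds the intake rate on those already taken.
Rate on top 1: 57.77. ant nests: 128 > 57.77 → include.
Rate on top 2: 93.04. berries: 108 > 93.04 → include.
Optimal diet: carrion scraps, ant nests, berries — 3 of 3 types.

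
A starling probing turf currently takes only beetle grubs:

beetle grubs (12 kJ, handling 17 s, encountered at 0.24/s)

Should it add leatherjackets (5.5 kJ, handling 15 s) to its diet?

On beetle grubs alone, R = ΣλE/(1+Σλh) = 2.88/5.08 = 0.5669 kJ/s.
leatherjackets: E/h = 5.5/15 = 0.3667 kJ/s.
0.3667 < 0.5669, so adding leatherjackets would lower the average — exclude it.

No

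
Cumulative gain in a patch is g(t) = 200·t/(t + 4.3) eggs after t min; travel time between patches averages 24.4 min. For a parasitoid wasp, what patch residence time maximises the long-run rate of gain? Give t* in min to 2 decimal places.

10.24 min

By the marginal value theorem, leave when the instantaneous gain rate g'(t) equals the habitat-wide average g(t)/(T + t).
g'(t) = 200·4.3/(t + 4.3)². Setting 200·4.3/(t+4.3)² = 200t/[(t+4.3)(24.4+t)] gives 4.3(24.4+t) = t(t+4.3), so t² = 4.3×24.4 = 104.9.
t* = √104.9 = 10.24 min.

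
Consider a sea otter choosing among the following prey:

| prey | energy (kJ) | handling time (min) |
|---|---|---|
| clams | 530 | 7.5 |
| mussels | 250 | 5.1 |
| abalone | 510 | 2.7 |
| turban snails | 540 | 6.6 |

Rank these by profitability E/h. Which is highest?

Profitability E/h (kJ/min): clams = 530/7.5 = 70.7, mussels = 250/5.1 = 49, abalone = 510/2.7 = 189, turban snails = 540/6.6 = 81.8.
Ranked: abalone > turban snails > clams > mussels.

abalone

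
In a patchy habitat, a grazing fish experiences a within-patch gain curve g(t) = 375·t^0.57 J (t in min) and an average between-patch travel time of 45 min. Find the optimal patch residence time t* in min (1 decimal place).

59.7 min

By the marginal value theorem, leave when the instantaneous gain rate g'(t) equals the habitat-wide average g(t)/(T + t).
g'(t) = 0.57·375·t^-0.43. Setting 0.57·375·t^-0.43 = 375·t^0.57/(45+t) gives 0.57(45+t) = t, so 0.43·t = 0.57×45.
t* = 0.57×45/0.43 = 59.65 min.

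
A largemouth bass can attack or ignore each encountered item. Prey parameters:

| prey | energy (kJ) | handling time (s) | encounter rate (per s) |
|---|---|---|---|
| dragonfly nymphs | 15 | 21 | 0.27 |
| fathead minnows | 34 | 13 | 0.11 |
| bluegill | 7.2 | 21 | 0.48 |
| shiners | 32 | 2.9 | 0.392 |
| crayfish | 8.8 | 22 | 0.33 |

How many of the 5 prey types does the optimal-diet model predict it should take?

Profitabilities (E/h, kJ/s): shiners 11, fathead minnows 2.62, dragonfly nymphs 0.714, crayfish 0.4, bluegill 0.343. Add prey in this order while the next type's profitability exceeds the intake rate on those already taken.
Rate on top 1: 5.87. fathead minnows: 2.62 < 5.87 → exclude; stop.
Optimal diet: shiners — 1 of 5 types.

1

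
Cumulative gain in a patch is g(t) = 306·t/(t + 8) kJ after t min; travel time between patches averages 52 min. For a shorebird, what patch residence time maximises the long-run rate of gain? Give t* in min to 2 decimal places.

Maximise g(t)/(T+t): set derivative to zero → g'(t)(T+t) = g(t).
g'(t) = 306·8/(t + 8)². Setting 306·8/(t+8)² = 306t/[(t+8)(52+t)] gives 8(52+t) = t(t+8), so t² = 8×52 = 416.
t* = √416 = 20.4 min.

20.40 min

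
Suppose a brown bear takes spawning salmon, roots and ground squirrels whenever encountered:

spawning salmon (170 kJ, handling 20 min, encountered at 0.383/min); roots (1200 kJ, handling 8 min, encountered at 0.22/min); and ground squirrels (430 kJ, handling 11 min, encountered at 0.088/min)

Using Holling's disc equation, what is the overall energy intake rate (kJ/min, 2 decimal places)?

R = Σλ_iE_i / (1 + Σλ_ih_i)
Numerator: 0.383×170 + 0.22×1200 + 0.088×430 = 366.9
Denominator: 1 + 0.383×20 + 0.22×8 + 0.088×11 = 11.39
R = 366.9/11.39 = 32.22 kJ/min

32.22 kJ/min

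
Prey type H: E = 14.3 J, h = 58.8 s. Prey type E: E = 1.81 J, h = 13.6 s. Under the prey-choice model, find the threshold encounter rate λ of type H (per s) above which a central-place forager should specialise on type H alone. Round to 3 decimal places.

At the threshold, the rate on type H alone equals the profitability of type E: λ·14.3/(1 + λ·58.8) = 1.81/13.6 = 0.1331.
Rearranging, λ(14.3 − 0.1331×58.8) = 0.1331, so λ = 0.1331/6.474 = 0.02056 per s.

0.021 per s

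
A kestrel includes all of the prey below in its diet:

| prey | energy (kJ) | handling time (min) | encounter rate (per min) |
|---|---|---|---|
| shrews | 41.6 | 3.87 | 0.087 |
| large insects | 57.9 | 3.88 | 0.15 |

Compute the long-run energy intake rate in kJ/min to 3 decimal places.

R = (0.087×41.6 + 0.15×57.9) / (1 + 0.087×3.87 + 0.15×3.88) = 12.3/1.919 = 6.413 kJ/min.

6.413 kJ/min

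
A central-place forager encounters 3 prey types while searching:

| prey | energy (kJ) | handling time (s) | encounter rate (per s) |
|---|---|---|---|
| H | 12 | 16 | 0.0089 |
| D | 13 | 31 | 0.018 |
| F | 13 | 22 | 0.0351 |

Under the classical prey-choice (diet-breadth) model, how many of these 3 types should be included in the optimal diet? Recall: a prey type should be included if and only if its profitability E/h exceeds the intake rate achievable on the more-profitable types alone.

3

Profitabilities (E/h, kJ/s): H 0.75, F 0.591, D 0.419. Add prey in this order while the next type's profitability exceeds the intake rate on those already taken.
Rate on top 1: 0.09349. F: 0.591 > 0.09349 → include.
Rate on top 2: 0.2941. D: 0.419 > 0.2941 → include.
Optimal diet: H, F, D — 3 of 3 types.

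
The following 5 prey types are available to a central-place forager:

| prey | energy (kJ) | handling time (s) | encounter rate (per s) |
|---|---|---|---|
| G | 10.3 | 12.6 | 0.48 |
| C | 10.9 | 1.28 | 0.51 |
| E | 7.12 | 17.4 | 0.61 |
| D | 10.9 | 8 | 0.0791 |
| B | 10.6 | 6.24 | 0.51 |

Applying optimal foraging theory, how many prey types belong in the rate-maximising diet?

Rank by E/h (kJ/s): C 8.52, B 1.7, D 1.36, G 0.817, E 0.409. Include each in turn until the next type's E/h falls below the running intake rate.
Rate on top 1: 3.363. B: 1.7 < 3.363 → exclude; stop.
Optimal diet: C — 1 of 5 types.

1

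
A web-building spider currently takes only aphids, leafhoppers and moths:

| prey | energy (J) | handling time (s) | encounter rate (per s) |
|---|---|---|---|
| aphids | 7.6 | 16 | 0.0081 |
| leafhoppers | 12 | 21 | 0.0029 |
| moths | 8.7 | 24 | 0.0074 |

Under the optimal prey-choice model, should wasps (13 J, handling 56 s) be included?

Yes

On aphids, leafhoppers and moths alone, R = ΣλE/(1+Σλh) = 0.1607/1.368 = 0.1175 J/s.
Profitability of wasps: 13/56 = 0.2321 J/s.
0.2321 > 0.1175, so adding wasps raises the average — include it.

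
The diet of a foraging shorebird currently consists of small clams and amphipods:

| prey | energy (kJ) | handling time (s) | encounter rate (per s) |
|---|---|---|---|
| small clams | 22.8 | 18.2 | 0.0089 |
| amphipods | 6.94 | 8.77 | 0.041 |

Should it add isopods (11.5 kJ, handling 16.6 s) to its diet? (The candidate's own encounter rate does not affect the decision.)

Yes

Current rate: (0.0089×22.8 + 0.041×6.94)/(1 + 0.0089×18.2 + 0.041×8.77) = 0.3204 kJ/s.
isopods: E/h = 11.5/16.6 = 0.6928 kJ/s.
0.6928 > 0.3204, so adding isopods raises the average — include it.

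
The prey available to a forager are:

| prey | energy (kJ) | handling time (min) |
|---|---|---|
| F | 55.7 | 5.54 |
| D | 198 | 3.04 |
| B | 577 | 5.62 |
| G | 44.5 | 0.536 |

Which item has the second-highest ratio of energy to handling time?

In descending order of E/h:
B: 577/5.62 = 103 kJ/min
G: 44.5/0.536 = 83 kJ/min
D: 198/3.04 = 65.1 kJ/min
F: 55.7/5.54 = 10.1 kJ/min

G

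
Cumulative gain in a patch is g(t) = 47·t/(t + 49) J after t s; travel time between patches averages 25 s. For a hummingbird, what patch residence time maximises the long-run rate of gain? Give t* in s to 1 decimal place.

35.0 s

Optimal t* satisfies g'(t*) = g(t*)/(T + t*).
g'(t) = 47·49/(t + 49)². Setting 47·49/(t+49)² = 47t/[(t+49)(25+t)] gives 49(25+t) = t(t+49), so t² = 49×25 = 1225.
t* = √1225 = 35 s.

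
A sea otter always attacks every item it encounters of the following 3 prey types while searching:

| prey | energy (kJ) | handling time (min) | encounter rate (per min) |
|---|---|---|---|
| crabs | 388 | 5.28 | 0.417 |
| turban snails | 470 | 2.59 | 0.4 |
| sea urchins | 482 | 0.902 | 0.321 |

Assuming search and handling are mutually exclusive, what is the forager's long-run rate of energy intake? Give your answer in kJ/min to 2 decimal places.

111.44 kJ/min

R = Σλ_iE_i / (1 + Σλ_ih_i)
Numerator: 0.417×388 + 0.4×470 + 0.321×482 = 504.5
Denominator: 1 + 0.417×5.28 + 0.4×2.59 + 0.321×0.902 = 4.527
R = 504.5/4.527 = 111.4 kJ/min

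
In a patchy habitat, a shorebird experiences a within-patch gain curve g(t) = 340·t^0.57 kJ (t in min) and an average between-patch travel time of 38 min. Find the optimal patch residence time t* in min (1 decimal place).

Optimal t* satisfies g'(t*) = g(t*)/(T + t*).
g'(t) = 0.57·340·t^-0.43. Setting 0.57·340·t^-0.43 = 340·t^0.57/(38+t) gives 0.57(38+t) = t, so 0.43·t = 0.57×38.
t* = 0.57×38/0.43 = 50.37 min.

50.4 min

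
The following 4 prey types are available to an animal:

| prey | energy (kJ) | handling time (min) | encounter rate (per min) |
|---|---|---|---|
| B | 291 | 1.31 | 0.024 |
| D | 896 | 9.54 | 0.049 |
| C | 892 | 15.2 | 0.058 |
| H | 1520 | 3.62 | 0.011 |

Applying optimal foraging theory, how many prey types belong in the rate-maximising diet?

Profitabilities (E/h, kJ/min): H 420, B 222, D 93.9, C 58.7. Add prey in this order while the next type's profitability exceeds the intake rate on those already taken.
Rate on top 1: 16.08. B: 222 > 16.08 → include.
Rate on top 2: 22.13. D: 93.9 > 22.13 → include.
Rate on top 3: 43.94. C: 58.7 > 43.94 → include.
Optimal diet: H, B, D, C — 4 of 4 types.

4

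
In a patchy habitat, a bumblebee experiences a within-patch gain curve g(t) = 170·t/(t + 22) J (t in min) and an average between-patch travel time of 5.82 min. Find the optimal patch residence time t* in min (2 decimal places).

Maximise g(t)/(T+t): set derivative to zero → g'(t)(T+t) = g(t).
g'(t) = 170·22/(t + 22)². Setting 170·22/(t+22)² = 170t/[(t+22)(5.82+t)] gives 22(5.82+t) = t(t+22), so t² = 22×5.82 = 128.
t* = √128 = 11.32 min.

11.32 min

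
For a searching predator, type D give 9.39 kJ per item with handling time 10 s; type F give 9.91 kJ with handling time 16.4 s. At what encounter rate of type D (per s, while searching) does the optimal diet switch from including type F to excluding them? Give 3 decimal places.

The zero-one rule: include type F iff E₂/h₂ > λE₁/(1+λh₁). Equality gives the switch point.
λE₁h₂ = E₂ + λE₂h₁ ⇒ λ = E₂/(E₁h₂ − E₂h₁) = 9.91/(154 − 99.1) = 0.1805 per s.

0.181 per s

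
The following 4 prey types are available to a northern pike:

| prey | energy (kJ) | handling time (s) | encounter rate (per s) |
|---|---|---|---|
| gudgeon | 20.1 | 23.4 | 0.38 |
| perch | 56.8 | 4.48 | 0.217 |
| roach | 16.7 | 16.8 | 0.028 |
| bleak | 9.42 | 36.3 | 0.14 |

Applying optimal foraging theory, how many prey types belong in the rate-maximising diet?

Rank by E/h (kJ/s): perch 12.7, roach 0.994, gudgeon 0.859, bleak 0.26. Include each in turn until the next type's E/h falls below the running intake rate.
Rate on top 1: 6.25. roach: 0.994 < 6.25 → exclude; stop.
Optimal diet: perch — 1 of 4 types.

1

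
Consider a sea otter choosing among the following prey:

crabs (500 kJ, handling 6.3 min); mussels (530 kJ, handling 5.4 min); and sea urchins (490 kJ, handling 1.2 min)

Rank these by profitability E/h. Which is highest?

sea urchins

Profitability E/h (kJ/min): crabs = 500/6.3 = 79.4, mussels = 530/5.4 = 98.1, sea urchins = 490/1.2 = 408.
Ranked: sea urchins > mussels > crabs.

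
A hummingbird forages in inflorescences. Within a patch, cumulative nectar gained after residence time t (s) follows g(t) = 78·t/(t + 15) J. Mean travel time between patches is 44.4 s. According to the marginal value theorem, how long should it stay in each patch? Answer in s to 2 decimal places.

Maximise g(t)/(T+t): set derivative to zero → g'(t)(T+t) = g(t).
g'(t) = 78·15/(t + 15)². Setting 78·15/(t+15)² = 78t/[(t+15)(44.4+t)] gives 15(44.4+t) = t(t+15), so t² = 15×44.4 = 666.
t* = √666 = 25.81 s.

25.81 s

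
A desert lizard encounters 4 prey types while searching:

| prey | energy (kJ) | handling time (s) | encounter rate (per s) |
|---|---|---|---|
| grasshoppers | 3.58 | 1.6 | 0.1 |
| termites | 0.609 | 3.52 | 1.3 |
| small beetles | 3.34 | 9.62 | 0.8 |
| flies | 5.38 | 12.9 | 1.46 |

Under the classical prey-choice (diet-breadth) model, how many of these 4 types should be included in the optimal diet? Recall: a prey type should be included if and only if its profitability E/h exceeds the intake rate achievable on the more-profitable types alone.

Rank by E/h (kJ/s): grasshoppers 2.24, flies 0.417, small beetles 0.347, termites 0.173. Include each in turn until the next type's E/h falls below the running intake rate.
Rate on top 1: 0.3086. flies: 0.417 > 0.3086 → include.
Rate on top 2: 0.4108. small beetles: 0.347 < 0.4108 → exclude; stop.
Optimal diet: grasshoppers, flies — 2 of 4 types.

2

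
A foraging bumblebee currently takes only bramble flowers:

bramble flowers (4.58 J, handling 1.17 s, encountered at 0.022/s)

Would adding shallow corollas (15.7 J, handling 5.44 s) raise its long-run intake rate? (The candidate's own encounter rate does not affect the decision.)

Intake rate on the current diet: R = (0.022×4.58) / (1 + 0.022×1.17) = 0.1008/1.026 = 0.09823 J/s.
Profitability of shallow corollas: 15.7/5.44 = 2.886 J/s.
Since 2.886 > R, including shallow corollas increases the long-run rate.

Yes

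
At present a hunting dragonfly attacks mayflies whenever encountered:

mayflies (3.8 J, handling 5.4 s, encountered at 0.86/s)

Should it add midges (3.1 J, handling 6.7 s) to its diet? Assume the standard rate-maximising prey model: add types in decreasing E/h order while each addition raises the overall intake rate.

Current rate: (0.86×3.8)/(1 + 0.86×5.4) = 0.579 J/s.
midges: E/h = 3.1/6.7 = 0.4627 J/s.
Since 0.4627 < R, time spent handling midges is better spent searching.

No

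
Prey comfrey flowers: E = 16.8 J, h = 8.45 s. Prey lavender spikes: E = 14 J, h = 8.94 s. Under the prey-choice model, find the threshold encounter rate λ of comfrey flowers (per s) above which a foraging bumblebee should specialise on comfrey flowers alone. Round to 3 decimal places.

Drop lavender spikes once their profitability E₂/h₂ falls below the rate achievable on comfrey flowers alone: E₂/h₂ = λE₁/(1 + λh₁).
Solve for λ: λE₁h₂ = E₂(1 + λh₁) → λ(E₁h₂ − E₂h₁) = E₂ → λ = E₂/(E₁h₂ − E₂h₁).
λ = 14/(16.8×8.94 − 14×8.45) = 14/31.89 = 0.439 per s.

0.439 per s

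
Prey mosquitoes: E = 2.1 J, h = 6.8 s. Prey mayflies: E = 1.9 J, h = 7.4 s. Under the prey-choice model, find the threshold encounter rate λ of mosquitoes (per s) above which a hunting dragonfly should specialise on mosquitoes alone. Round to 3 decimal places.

0.725 per s

At the threshold, the rate on mosquitoes alone equals the profitability of mayflies: λ·2.1/(1 + λ·6.8) = 1.9/7.4 = 0.2568.
Rearranging, λ(2.1 − 0.2568×6.8) = 0.2568, so λ = 0.2568/0.3541 = 0.7252 per s.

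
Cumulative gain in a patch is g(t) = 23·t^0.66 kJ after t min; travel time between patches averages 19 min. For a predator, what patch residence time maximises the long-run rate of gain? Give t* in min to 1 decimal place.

36.9 min

Maximise g(t)/(T+t): set derivative to zero → g'(t)(T+t) = g(t).
g'(t) = 0.66·23·t^-0.34. Setting 0.66·23·t^-0.34 = 23·t^0.66/(19+t) gives 0.66(19+t) = t, so 0.34·t = 0.66×19.
t* = 0.66×19/0.34 = 36.88 min.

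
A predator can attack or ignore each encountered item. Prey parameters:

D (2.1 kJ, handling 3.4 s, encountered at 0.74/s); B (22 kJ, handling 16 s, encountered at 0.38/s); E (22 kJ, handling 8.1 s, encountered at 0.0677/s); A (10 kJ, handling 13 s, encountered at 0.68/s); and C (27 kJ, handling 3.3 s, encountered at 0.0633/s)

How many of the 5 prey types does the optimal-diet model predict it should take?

Profitabilities (E/h, kJ/s): C 8.18, E 2.72, B 1.38, A 0.769, D 0.618. Add prey in this order while the next type's profitability exceeds the intake rate on those already taken.
Rate on top 1: 1.414. E: 2.72 > 1.414 → include.
Rate on top 2: 1.82. B: 1.38 < 1.82 → exclude; stop.
Optimal diet: C, E — 2 of 5 types.

2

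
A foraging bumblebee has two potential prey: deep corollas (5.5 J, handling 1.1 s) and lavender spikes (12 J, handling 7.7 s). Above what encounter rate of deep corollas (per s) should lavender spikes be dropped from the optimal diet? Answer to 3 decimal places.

0.412 per s

Drop lavender spikes once their profitability E₂/h₂ falls below the rate achievable on deep corollas alone: E₂/h₂ = λE₁/(1 + λh₁).
Solve for λ: λE₁h₂ = E₂(1 + λh₁) → λ(E₁h₂ − E₂h₁) = E₂ → λ = E₂/(E₁h₂ − E₂h₁).
λ = 12/(5.5×7.7 − 12×1.1) = 12/29.15 = 0.4117 per s.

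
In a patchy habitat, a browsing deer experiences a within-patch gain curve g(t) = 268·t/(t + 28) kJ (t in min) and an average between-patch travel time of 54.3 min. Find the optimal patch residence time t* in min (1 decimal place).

Maximise g(t)/(T+t): set derivative to zero → g'(t)(T+t) = g(t).
g'(t) = 268·28/(t + 28)². Setting 268·28/(t+28)² = 268t/[(t+28)(54.3+t)] gives 28(54.3+t) = t(t+28), so t² = 28×54.3 = 1520.
t* = √1520 = 38.99 min.

39.0 min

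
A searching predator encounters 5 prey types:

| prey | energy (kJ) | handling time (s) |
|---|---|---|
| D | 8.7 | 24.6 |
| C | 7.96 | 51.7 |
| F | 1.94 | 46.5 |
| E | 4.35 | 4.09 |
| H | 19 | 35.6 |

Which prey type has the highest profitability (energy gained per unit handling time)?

In descending order of E/h:
E: 4.35/4.09 = 1.06 kJ/s
H: 19/35.6 = 0.534 kJ/s
D: 8.7/24.6 = 0.354 kJ/s
C: 7.96/51.7 = 0.154 kJ/s
F: 1.94/46.5 = 0.0417 kJ/s

E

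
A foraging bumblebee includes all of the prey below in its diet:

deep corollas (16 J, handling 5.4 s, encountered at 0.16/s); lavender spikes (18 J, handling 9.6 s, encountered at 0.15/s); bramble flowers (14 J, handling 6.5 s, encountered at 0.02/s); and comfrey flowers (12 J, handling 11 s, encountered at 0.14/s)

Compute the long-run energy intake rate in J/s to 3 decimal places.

R = Σλ_iE_i / (1 + Σλ_ih_i)
Numerator: 0.16×16 + 0.15×18 + 0.02×14 + 0.14×12 = 7.22
Denominator: 1 + 0.16×5.4 + 0.15×9.6 + 0.02×6.5 + 0.14×11 = 4.974
R = 7.22/4.974 = 1.452 J/s

1.452 J/s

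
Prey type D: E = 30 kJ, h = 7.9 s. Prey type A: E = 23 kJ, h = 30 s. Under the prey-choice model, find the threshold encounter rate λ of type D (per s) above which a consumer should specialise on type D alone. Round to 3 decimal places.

0.032 per s

Drop type A once their profitability E₂/h₂ falls below the rate achievable on type D alone: E₂/h₂ = λE₁/(1 + λh₁).
Solve for λ: λE₁h₂ = E₂(1 + λh₁) → λ(E₁h₂ − E₂h₁) = E₂ → λ = E₂/(E₁h₂ − E₂h₁).
λ = 23/(30×30 − 23×7.9) = 23/718.3 = 0.03202 per s.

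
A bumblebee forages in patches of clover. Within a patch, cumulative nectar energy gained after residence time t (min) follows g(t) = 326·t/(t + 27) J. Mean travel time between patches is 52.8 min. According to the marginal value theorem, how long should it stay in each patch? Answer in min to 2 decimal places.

Maximise g(t)/(T+t): set derivative to zero → g'(t)(T+t) = g(t).
g'(t) = 326·27/(t + 27)². Setting 326·27/(t+27)² = 326t/[(t+27)(52.8+t)] gives 27(52.8+t) = t(t+27), so t² = 27×52.8 = 1426.
t* = √1426 = 37.76 min.

37.76 min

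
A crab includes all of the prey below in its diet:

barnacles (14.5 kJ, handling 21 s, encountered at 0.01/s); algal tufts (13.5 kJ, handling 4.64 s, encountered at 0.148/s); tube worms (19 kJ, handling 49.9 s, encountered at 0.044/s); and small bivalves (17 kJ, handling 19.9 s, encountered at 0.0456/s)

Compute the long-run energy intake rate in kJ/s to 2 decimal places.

0.75 kJ/s

R = Σλ_iE_i / (1 + Σλ_ih_i)
Numerator: 0.01×14.5 + 0.148×13.5 + 0.044×19 + 0.0456×17 = 3.754
Denominator: 1 + 0.01×21 + 0.148×4.64 + 0.044×49.9 + 0.0456×19.9 = 5
R = 3.754/5 = 0.7509 kJ/s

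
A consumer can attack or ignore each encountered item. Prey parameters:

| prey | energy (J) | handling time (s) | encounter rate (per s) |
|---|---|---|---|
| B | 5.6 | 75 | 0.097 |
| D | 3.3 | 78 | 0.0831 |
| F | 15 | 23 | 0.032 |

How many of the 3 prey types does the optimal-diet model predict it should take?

Profitabilities (E/h, J/s): F 0.652, B 0.0747, D 0.0423. Add prey in this order while the next type's profitability exceeds the intake rate on those already taken.
Rate on top 1: 0.2765. B: 0.0747 < 0.2765 → exclude; stop.
Optimal diet: F — 1 of 3 types.

1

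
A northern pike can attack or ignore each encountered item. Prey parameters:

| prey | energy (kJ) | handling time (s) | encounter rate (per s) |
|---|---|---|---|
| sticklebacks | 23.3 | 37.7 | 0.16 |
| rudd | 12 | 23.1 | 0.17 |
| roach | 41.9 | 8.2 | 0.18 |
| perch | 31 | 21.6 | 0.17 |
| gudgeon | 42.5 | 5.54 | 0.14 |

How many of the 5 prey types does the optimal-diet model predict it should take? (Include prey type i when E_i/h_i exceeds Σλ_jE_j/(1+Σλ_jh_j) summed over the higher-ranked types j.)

2

E/h in descending order: gudgeon 7.67, roach 5.11, perch 1.44, sticklebacks 0.618, rudd 0.519 kJ/s. The optimal diet is the largest prefix of this list for which every included type satisfies E_i/h_i > R on the types above it.
Rate on top 1: 3.351. roach: 5.11 > 3.351 → include.
Rate on top 2: 4.149. perch: 1.44 < 4.149 → exclude; stop.
Optimal diet: gudgeon, roach — 2 of 5 types.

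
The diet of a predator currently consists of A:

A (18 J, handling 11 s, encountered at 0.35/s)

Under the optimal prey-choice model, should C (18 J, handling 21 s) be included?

Current rate: (0.35×18)/(1 + 0.35×11) = 1.299 J/s.
Profitability of C: 18/21 = 0.8571 J/s.
0.8571 < 1.299, so adding C would lower the average — exclude it.

No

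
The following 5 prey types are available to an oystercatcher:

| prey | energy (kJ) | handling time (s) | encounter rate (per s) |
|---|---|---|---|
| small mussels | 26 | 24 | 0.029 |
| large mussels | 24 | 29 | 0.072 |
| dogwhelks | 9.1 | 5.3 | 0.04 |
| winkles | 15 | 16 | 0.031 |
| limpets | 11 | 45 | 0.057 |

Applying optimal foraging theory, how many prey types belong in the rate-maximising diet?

4

E/h in descending order: dogwhelks 1.72, small mussels 1.08, winkles 0.938, large mussels 0.828, limpets 0.244 kJ/s. The optimal diet is the largest prefix of this list for which every included type satisfies E_i/h_i > R on the types above it.
Rate on top 1: 0.3003. small mussels: 1.08 > 0.3003 → include.
Rate on top 2: 0.586. winkles: 0.938 > 0.586 → include.
Rate on top 3: 0.6585. large mussels: 0.828 > 0.6585 → include.
Rate on top 4: 0.7371. limpets: 0.244 < 0.7371 → exclude; stop.
Optimal diet: dogwhelks, small mussels, winkles, large mussels — 4 of 5 types.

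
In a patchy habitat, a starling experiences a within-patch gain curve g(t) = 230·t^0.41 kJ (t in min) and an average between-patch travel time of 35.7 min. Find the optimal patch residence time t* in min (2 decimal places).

By the marginal value theorem, leave when the instantaneous gain rate g'(t) equals the habitat-wide average g(t)/(T + t).
g'(t) = 0.41·230·t^-0.59. Setting 0.41·230·t^-0.59 = 230·t^0.41/(35.7+t) gives 0.41(35.7+t) = t, so 0.59·t = 0.41×35.7.
t* = 0.41×35.7/0.59 = 24.81 min.

24.81 min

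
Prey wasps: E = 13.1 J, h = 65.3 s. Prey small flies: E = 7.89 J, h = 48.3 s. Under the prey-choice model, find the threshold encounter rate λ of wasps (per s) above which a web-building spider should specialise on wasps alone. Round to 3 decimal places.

At the threshold, the rate on wasps alone equals the profitability of small flies: λ·13.1/(1 + λ·65.3) = 7.89/48.3 = 0.1634.
Rearranging, λ(13.1 − 0.1634×65.3) = 0.1634, so λ = 0.1634/2.433 = 0.06714 per s.

0.067 per s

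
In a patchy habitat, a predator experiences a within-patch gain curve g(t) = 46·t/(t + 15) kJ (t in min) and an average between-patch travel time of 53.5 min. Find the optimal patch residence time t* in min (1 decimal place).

28.3 min

Optimal t* satisfies g'(t*) = g(t*)/(T + t*).
g'(t) = 46·15/(t + 15)². Setting 46·15/(t+15)² = 46t/[(t+15)(53.5+t)] gives 15(53.5+t) = t(t+15), so t² = 15×53.5 = 802.5.
t* = √802.5 = 28.33 min.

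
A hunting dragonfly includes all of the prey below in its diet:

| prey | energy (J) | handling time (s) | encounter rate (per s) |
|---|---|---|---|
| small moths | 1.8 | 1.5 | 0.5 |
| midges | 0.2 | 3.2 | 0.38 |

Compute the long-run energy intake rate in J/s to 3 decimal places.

0.329 J/s

R = (0.5×1.8 + 0.38×0.2) / (1 + 0.5×1.5 + 0.38×3.2) = 0.976/2.966 = 0.3291 J/s.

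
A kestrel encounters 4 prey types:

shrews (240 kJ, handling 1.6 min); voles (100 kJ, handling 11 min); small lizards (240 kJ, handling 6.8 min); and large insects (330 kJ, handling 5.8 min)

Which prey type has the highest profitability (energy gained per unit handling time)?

shrews

Profitability E/h (kJ/min): shrews = 240/1.6 = 150, voles = 100/11 = 9.09, small lizards = 240/6.8 = 35.3, large insects = 330/5.8 = 56.9.
Ranked: shrews > large insects > small lizards > voles.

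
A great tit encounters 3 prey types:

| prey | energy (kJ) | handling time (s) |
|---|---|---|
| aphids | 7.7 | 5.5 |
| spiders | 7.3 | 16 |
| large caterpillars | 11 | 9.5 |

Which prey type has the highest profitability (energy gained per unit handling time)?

aphids

Profitability E/h (kJ/s): aphids = 7.7/5.5 = 1.4, spiders = 7.3/16 = 0.456, large caterpillars = 11/9.5 = 1.16.
Ranked: aphids > large caterpillars > spiders.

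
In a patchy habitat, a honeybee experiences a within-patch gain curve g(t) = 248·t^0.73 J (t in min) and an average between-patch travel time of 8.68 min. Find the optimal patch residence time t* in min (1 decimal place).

23.5 min

By the marginal value theorem, leave when the instantaneous gain rate g'(t) equals the habitat-wide average g(t)/(T + t).
g'(t) = 0.73·248·t^-0.27. Setting 0.73·248·t^-0.27 = 248·t^0.73/(8.68+t) gives 0.73(8.68+t) = t, so 0.27·t = 0.73×8.68.
t* = 0.73×8.68/0.27 = 23.47 min.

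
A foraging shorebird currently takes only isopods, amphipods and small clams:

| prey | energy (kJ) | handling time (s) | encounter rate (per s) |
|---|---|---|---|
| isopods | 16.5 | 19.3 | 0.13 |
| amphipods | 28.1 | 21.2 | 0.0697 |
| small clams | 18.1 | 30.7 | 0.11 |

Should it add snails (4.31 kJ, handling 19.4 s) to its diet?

Current rate: (0.13×16.5 + 0.0697×28.1 + 0.11×18.1)/(1 + 0.13×19.3 + 0.0697×21.2 + 0.11×30.7) = 0.7287 kJ/s.
Profitability of snails: 4.31/19.4 = 0.2222 kJ/s.
0.2222 < 0.7287, so adding snails would lower the average — exclude it.

No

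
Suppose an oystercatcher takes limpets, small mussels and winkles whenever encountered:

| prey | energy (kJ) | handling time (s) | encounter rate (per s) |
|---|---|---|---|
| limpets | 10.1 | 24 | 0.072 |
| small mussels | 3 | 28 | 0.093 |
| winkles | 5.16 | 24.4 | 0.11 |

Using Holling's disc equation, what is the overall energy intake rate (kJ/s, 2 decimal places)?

0.20 kJ/s

R = Σλ_iE_i / (1 + Σλ_ih_i)
Numerator: 0.072×10.1 + 0.093×3 + 0.11×5.16 = 1.574
Denominator: 1 + 0.072×24 + 0.093×28 + 0.11×24.4 = 8.016
R = 1.574/8.016 = 0.1963 kJ/s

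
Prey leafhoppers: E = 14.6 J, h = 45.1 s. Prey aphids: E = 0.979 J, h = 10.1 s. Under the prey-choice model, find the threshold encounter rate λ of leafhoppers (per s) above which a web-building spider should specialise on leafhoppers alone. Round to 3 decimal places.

0.009 per s

The zero-one rule: include aphids iff E₂/h₂ > λE₁/(1+λh₁). Equality gives the switch point.
λE₁h₂ = E₂ + λE₂h₁ ⇒ λ = E₂/(E₁h₂ − E₂h₁) = 0.979/(147.5 − 44.15) = 0.009477 per s.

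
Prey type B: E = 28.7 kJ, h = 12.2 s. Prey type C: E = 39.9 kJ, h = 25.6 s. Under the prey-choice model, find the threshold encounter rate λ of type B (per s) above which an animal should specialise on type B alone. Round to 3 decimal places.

At the threshold, the rate on type B alone equals the profitability of type C: λ·28.7/(1 + λ·12.2) = 39.9/25.6 = 1.559.
Rearranging, λ(28.7 − 1.559×12.2) = 1.559, so λ = 1.559/9.685 = 0.1609 per s.

0.161 per s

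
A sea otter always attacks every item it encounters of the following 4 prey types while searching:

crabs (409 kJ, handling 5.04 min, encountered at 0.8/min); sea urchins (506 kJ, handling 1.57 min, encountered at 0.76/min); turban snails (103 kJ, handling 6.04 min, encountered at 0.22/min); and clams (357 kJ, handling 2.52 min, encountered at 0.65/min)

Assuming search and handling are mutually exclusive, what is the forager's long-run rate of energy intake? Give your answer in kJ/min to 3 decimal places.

105.143 kJ/min

R = (0.8×409 + 0.76×506 + 0.22×103 + 0.65×357) / (1 + 0.8×5.04 + 0.76×1.57 + 0.22×6.04 + 0.65×2.52) = 966.5/9.192 = 105.1 kJ/min.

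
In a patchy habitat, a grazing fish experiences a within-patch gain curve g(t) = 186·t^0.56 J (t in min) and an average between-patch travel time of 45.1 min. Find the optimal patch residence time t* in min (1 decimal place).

57.4 min

By the marginal value theorem, leave when the instantaneous gain rate g'(t) equals the habitat-wide average g(t)/(T + t).
g'(t) = 0.56·186·t^-0.44. Setting 0.56·186·t^-0.44 = 186·t^0.56/(45.1+t) gives 0.56(45.1+t) = t, so 0.44·t = 0.56×45.1.
t* = 0.56×45.1/0.44 = 57.4 min.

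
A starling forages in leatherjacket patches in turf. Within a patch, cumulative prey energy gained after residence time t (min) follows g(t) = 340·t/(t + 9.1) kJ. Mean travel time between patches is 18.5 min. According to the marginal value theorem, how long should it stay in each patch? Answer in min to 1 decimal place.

By the marginal value theorem, leave when the instantaneous gain rate g'(t) equals the habitat-wide average g(t)/(T + t).
g'(t) = 340·9.1/(t + 9.1)². Setting 340·9.1/(t+9.1)² = 340t/[(t+9.1)(18.5+t)] gives 9.1(18.5+t) = t(t+9.1), so t² = 9.1×18.5 = 168.3.
t* = √168.3 = 12.97 min.

13.0 min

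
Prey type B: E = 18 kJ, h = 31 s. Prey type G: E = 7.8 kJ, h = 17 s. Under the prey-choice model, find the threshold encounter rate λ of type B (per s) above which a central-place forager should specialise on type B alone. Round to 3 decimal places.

At the threshold, the rate on type B alone equals the profitability of type G: λ·18/(1 + λ·31) = 7.8/17 = 0.4588.
Rearranging, λ(18 − 0.4588×31) = 0.4588, so λ = 0.4588/3.776 = 0.1215 per s.

0.121 per s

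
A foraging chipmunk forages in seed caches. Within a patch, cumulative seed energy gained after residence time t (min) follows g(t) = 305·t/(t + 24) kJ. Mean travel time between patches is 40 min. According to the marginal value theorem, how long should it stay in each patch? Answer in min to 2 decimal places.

By the marginal value theorem, leave when the instantaneous gain rate g'(t) equals the habitat-wide average g(t)/(T + t).
g'(t) = 305·24/(t + 24)². Setting 305·24/(t+24)² = 305t/[(t+24)(40+t)] gives 24(40+t) = t(t+24), so t² = 24×40 = 960.
t* = √960 = 30.98 min.

30.98 min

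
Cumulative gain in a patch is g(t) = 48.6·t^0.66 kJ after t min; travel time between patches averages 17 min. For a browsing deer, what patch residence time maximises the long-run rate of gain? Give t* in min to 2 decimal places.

33.00 min

Optimal t* satisfies g'(t*) = g(t*)/(T + t*).
g'(t) = 0.66·48.6·t^-0.34. Setting 0.66·48.6·t^-0.34 = 48.6·t^0.66/(17+t) gives 0.66(17+t) = t, so 0.34·t = 0.66×17.
t* = 0.66×17/0.34 = 33 min.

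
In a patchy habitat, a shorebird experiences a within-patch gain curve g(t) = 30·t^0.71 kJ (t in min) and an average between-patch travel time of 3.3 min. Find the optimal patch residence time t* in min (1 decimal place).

By the marginal value theorem, leave when the instantaneous gain rate g'(t) equals the habitat-wide average g(t)/(T + t).
g'(t) = 0.71·30·t^-0.29. Setting 0.71·30·t^-0.29 = 30·t^0.71/(3.3+t) gives 0.71(3.3+t) = t, so 0.29·t = 0.71×3.3.
t* = 0.71×3.3/0.29 = 8.079 min.

8.1 min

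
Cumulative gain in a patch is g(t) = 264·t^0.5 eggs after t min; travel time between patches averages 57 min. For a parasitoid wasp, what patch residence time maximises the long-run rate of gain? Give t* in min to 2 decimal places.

Maximise g(t)/(T+t): set derivative to zero → g'(t)(T+t) = g(t).
g'(t) = 0.5·264·t^-0.5. Setting 0.5·264·t^-0.5 = 264·t^0.5/(57+t) gives 0.5(57+t) = t, so 0.50·t = 0.5×57.
t* = 0.5×57/0.50 = 57 min.

57.00 min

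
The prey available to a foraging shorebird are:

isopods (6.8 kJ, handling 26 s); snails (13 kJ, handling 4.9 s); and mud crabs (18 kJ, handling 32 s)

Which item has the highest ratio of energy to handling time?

In descending order of E/h:
snails: 13/4.9 = 2.65 kJ/s
mud crabs: 18/32 = 0.562 kJ/s
isopods: 6.8/26 = 0.262 kJ/s

snails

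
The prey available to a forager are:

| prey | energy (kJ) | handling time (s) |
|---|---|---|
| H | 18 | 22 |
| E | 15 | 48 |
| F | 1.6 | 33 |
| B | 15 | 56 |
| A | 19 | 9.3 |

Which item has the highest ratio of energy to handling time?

Profitability E/h (kJ/s): H = 18/22 = 0.818, E = 15/48 = 0.312, F = 1.6/33 = 0.0485, B = 15/56 = 0.268, A = 19/9.3 = 2.04.
Ranked: A > H > E > B > F.

A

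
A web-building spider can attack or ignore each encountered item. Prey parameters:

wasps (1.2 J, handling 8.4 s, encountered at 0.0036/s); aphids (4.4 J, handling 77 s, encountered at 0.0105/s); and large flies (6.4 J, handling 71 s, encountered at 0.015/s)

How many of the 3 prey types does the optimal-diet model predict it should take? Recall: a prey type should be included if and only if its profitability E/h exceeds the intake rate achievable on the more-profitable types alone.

3

E/h in descending order: wasps 0.143, large flies 0.0901, aphids 0.0571 J/s. The optimal diet is the largest prefix of this list for which every included type satisfies E_i/h_i > R on the types above it.
Rate on top 1: 0.004193. large flies: 0.0901 > 0.004193 → include.
Rate on top 2: 0.04788. aphids: 0.0571 > 0.04788 → include.
Optimal diet: wasps, large flies, aphids — 3 of 3 types.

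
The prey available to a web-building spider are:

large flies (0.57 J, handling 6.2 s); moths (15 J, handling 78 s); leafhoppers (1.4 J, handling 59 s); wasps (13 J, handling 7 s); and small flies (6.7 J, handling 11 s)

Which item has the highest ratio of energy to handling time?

Profitability E/h (J/s): large flies = 0.57/6.2 = 0.0919, moths = 15/78 = 0.192, leafhoppers = 1.4/59 = 0.0237, wasps = 13/7 = 1.86, small flies = 6.7/11 = 0.609.
Ranked: wasps > small flies > moths > large flies > leafhoppers.

wasps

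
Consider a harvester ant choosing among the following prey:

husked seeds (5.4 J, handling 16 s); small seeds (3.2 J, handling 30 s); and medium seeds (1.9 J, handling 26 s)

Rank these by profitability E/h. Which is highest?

In descending order of E/h:
husked seeds: 5.4/16 = 0.338 J/s
small seeds: 3.2/30 = 0.107 J/s
medium seeds: 1.9/26 = 0.0731 J/s

husked seeds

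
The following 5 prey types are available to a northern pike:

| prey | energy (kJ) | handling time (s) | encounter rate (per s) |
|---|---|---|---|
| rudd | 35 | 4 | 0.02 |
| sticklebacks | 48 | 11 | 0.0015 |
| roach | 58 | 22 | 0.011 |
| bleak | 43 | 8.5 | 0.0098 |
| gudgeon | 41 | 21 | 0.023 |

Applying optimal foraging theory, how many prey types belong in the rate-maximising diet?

5

Rank by E/h (kJ/s): rudd 8.75, bleak 5.06, sticklebacks 4.36, roach 2.64, gudgeon 1.95. Include each in turn until the next type's E/h falls below the running intake rate.
Rate on top 1: 0.6481. bleak: 5.06 > 0.6481 → include.
Rate on top 2: 0.964. sticklebacks: 4.36 > 0.964 → include.
Rate on top 3: 1.012. roach: 2.64 > 1.012 → include.
Rate on top 4: 1.288. gudgeon: 1.95 > 1.288 → include.
Optimal diet: rudd, bleak, sticklebacks, roach, gudgeon — 5 of 5 types.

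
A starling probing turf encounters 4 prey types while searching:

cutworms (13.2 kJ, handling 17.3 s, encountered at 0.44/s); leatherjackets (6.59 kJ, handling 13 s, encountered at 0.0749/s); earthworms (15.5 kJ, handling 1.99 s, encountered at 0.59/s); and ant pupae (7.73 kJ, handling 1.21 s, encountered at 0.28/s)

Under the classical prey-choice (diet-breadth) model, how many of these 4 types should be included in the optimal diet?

E/h in descending order: earthworms 7.79, ant pupae 6.39, cutworms 0.763, leatherjackets 0.507 kJ/s. The optimal diet is the largest prefix of this list for which every included type satisfies E_i/h_i > R on the types above it.
Rate on top 1: 4.206. ant pupae: 6.39 > 4.206 → include.
Rate on top 2: 4.501. cutworms: 0.763 < 4.501 → exclude; stop.
Optimal diet: earthworms, ant pupae — 2 of 4 types.

2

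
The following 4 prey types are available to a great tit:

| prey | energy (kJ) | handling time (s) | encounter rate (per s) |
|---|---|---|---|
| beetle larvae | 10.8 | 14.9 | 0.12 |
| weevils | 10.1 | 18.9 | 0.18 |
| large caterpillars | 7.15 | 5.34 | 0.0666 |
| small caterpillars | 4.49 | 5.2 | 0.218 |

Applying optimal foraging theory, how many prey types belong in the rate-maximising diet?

3

Rank by E/h (kJ/s): large caterpillars 1.34, small caterpillars 0.863, beetle larvae 0.725, weevils 0.534. Include each in turn until the next type's E/h falls below the running intake rate.
Rate on top 1: 0.3513. small caterpillars: 0.863 > 0.3513 → include.
Rate on top 2: 0.5845. beetle larvae: 0.725 > 0.5845 → include.
Rate on top 3: 0.6432. weevils: 0.534 < 0.6432 → exclude; stop.
Optimal diet: large caterpillars, small caterpillars, beetle larvae — 3 of 4 types.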